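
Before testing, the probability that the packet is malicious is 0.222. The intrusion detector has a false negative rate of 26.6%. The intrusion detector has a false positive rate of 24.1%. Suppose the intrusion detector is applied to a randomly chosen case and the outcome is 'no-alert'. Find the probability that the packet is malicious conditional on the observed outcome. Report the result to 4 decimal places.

P(H | E) ≈ 0.0909

Write H for 'the packet is malicious'. Prior odds H:¬H = 0.222/0.778 = 0.28535. For the 'no-alert' outcome, the likelihood ratio is 0.266/0.759 = 0.35046.
Posterior odds = 0.28535 × 0.35046 = 0.10000, so P(H|E) = 0.10000/(1+0.10000) = 0.0909.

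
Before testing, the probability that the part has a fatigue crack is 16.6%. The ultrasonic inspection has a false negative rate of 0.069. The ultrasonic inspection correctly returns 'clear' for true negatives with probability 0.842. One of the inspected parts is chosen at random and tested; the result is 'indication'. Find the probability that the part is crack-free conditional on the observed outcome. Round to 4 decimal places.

Write H for 'the part has a fatigue crack'. Prior odds H:¬H = 0.166/0.834 = 0.19904. For the 'indication' outcome, the likelihood ratio is 0.931/0.158 = 5.8924.
Posterior odds = 0.19904 × 5.8924 = 1.1728, so P(H|E) = 1.1728/(1+1.1728) = 0.5398. Then P(¬H|E) = 1 − 0.5398 = 0.4602.

P(¬H | E) ≈ 0.4602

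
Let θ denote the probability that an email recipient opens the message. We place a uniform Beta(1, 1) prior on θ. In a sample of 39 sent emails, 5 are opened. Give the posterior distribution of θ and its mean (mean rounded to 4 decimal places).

Posterior: Beta(6, 35); mean ≈ 0.1463

The binomial likelihood is conjugate to the Beta prior: with 5 successes and 34 failures, the posterior is Beta(1+5, 1+34) = Beta(6, 35).
Posterior mean = α/(α+β) = 6/41 = 0.1463.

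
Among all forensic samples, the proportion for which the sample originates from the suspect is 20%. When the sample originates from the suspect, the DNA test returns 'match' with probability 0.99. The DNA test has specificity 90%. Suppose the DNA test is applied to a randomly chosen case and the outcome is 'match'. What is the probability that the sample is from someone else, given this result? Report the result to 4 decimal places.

P(¬H | E) ≈ 0.2878

Write H for 'the sample originates from the suspect'. Prior odds H:¬H = 0.2/0.8 = 0.25000. For the 'match' outcome, the likelihood ratio is 0.99/0.1 = 9.9000.
Posterior odds = 0.25000 × 9.9000 = 2.4750, so P(H|E) = 2.4750/(1+2.4750) = 0.7122. Then P(¬H|E) = 1 − 0.7122 = 0.2878.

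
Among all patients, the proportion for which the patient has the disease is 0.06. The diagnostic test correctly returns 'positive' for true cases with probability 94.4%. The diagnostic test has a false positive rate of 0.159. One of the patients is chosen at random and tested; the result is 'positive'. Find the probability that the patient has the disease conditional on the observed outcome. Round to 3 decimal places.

Let H be the event that the patient has the disease. P(H) = 0.06, so P(¬H) = 0.94. With E the 'positive' result, P(E|H) = 0.944 and P(E|¬H) = 0.159.
P(E) = 0.944·0.06 + 0.159·0.94 = 0.056640 + 0.14946 = 0.20610.
By Bayes' theorem, P(H|E) = 0.056640 / 0.20610 = 0.275.

P(H | E) ≈ 0.275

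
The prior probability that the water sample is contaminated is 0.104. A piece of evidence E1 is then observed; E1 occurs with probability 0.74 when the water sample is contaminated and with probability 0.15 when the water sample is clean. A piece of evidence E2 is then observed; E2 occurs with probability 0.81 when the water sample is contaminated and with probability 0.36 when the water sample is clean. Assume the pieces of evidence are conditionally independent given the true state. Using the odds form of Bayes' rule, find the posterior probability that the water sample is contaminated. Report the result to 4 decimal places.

Posterior probability ≈ 0.5630

Prior odds = 0.104/(1−0.104) = 0.11607. In log-odds, ln(0.11607) = -2.1535.
Add log likelihood ratios: ln(4.9333) + ln(2.2500) = 2.4069.
Posterior log-odds = 0.25340, so posterior odds = exp(0.25340) = 1.2884. Converting, P(H|E) = 1.2884/2.2884 = 0.5630.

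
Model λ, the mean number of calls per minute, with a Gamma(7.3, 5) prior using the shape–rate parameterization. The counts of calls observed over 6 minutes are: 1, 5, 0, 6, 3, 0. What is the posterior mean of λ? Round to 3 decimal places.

Posterior mean ≈ 2.027

The Poisson likelihood adds the total count to the shape and the number of exposure periods to the rate. Here ∑xᵢ = 15 and n = 6, so shape 7.3→22.3 and rate 5→11.
Posterior mean = shape/rate = 22.3/11 = 2.027.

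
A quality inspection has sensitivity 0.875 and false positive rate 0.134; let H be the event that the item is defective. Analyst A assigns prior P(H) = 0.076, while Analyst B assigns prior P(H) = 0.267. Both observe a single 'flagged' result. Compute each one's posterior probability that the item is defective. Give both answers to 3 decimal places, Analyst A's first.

Analyst A: 0.349; Analyst B: 0.704

P('+'|H) = 0.875, P('+'|¬H) = 0.134.
Analyst A: numerator 0.875·0.076 = 0.066500; evidence = 0.066500+0.134·0.924 = 0.19032; posterior = 0.349.
Analyst B: numerator 0.875·0.267 = 0.23363; evidence = 0.23363+0.134·0.733 = 0.33185; posterior = 0.704.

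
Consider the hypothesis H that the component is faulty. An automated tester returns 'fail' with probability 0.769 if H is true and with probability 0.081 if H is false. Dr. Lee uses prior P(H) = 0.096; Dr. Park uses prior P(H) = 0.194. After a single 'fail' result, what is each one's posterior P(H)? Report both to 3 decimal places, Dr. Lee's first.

P('+'|H) = 0.769, P('+'|¬H) = 0.081.
Dr. Lee: numerator 0.769·0.096 = 0.073824; evidence = 0.073824+0.081·0.904 = 0.14705; posterior = 0.502.
Dr. Park: numerator 0.769·0.194 = 0.14919; evidence = 0.14919+0.081·0.806 = 0.21447; posterior = 0.696.

Dr. Lee: 0.502; Dr. Park: 0.696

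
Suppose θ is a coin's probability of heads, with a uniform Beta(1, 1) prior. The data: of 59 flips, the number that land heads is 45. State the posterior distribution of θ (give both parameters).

Posterior: Beta(46, 15)

Observing 45 successes and 14 failures updates Beta(1, 1) by adding the success and failure counts to the two shape parameters: α = 1+45 = 46, β = 1+14 = 15.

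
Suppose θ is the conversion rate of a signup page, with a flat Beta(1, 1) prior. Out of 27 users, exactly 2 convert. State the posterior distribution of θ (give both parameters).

Posterior: Beta(3, 26)

Observing 2 successes and 25 failures updates Beta(1, 1) by adding the success and failure counts to the two shape parameters: α = 1+2 = 3, β = 1+25 = 26.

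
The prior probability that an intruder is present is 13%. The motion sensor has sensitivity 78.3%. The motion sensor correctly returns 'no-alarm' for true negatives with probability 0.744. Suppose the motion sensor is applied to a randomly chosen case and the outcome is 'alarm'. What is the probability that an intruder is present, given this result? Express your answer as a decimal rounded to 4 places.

P(H | E) ≈ 0.3137

Let H be the event that an intruder is present. P(H) = 0.13, so P(¬H) = 0.87. With E the 'alarm' result, P(E|H) = 0.783 and P(E|¬H) = 0.256.
P(E) = 0.783·0.13 + 0.256·0.87 = 0.10179 + 0.22272 = 0.32451.
By Bayes' theorem, P(H|E) = 0.10179 / 0.32451 = 0.3137.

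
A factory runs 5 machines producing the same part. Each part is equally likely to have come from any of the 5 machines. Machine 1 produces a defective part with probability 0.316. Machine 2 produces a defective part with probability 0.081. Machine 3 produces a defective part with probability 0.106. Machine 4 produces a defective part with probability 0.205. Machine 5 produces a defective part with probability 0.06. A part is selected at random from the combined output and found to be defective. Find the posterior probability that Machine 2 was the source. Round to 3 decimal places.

Tabulate prior·likelihood by source: [1] prior 0.2, lik 0.316, product 0.06320; [2] prior 0.2, lik 0.081, product 0.01620; [3] prior 0.2, lik 0.106, product 0.02120; [4] prior 0.2, lik 0.205, product 0.04100; [5] prior 0.2, lik 0.06, product 0.01200.
Normalizing constant = 0.15360; the posterior for Machine 2 is its product over the sum, 0.01620/0.15360 = 0.105.

Posterior probability ≈ 0.105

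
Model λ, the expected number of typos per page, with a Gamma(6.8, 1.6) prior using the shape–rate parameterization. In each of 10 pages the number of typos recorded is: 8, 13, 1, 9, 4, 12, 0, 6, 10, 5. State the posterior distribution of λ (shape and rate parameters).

Posterior: Gamma(shape=74.8, rate=11.6)

The Poisson likelihood adds the total count to the shape and the number of exposure periods to the rate. Here ∑xᵢ = 68 and n = 10, so shape 6.8→74.8 and rate 1.6→11.6.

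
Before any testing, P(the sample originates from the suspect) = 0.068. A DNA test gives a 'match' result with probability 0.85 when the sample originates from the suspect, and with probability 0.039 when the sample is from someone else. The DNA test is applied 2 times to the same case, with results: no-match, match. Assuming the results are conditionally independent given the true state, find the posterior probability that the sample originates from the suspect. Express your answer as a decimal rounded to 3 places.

Posterior P(H) ≈ 0.199

With H the event that the sample originates from the suspect, the joint likelihood of the observed sequence is P(data|H) = 0.15·0.85 = 0.12750 and P(data|¬H) = 0.961·0.039 = 0.037479.
Bayes: P(H|data) = 0.068·0.12750 / (0.068·0.12750 + 0.932·0.037479) = 0.0086700/0.043600 = 0.1989.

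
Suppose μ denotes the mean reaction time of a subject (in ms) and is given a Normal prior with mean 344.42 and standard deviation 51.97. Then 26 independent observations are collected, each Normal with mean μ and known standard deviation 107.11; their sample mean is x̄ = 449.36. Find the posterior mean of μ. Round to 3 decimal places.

With known σ, the Normal prior is conjugate. Weight on the data is w = (n/σ²)/(n/σ² + 1/τ₀²) = 0.00226628/(0.00226628+0.00037025) = 0.85957.
Posterior mean = w·x̄ + (1−w)·μ₀ = 0.85957·449.36 + 0.14043·344.42 = 434.623.

Posterior mean ≈ 434.623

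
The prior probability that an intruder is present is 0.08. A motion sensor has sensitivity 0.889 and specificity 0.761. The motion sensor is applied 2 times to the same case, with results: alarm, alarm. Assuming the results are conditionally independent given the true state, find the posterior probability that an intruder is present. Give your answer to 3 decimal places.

Let H be the event that an intruder is present; start with P(H) = 0.08. P('alarm'|H) = 0.889, P('alarm'|¬H) = 0.239.
Update on result 1 ('alarm'): P(H) ← 0.889·0.0800 / (0.889·0.0800 + 0.239·0.9200) = 0.071120/0.29100 = 0.2444.
Update on result 2 ('alarm'): P(H) ← 0.889·0.2444 / (0.889·0.2444 + 0.239·0.7556) = 0.21727/0.39786 = 0.5461.

Posterior P(H) ≈ 0.546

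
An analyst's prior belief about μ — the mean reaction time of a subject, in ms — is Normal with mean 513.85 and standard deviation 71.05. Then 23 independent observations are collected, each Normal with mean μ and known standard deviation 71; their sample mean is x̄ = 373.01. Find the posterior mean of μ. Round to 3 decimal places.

Posterior mean ≈ 378.870

Prior precision 1/τ₀² = 1/71.05² = 0.00019809; data precision n/σ² = 23/71² = 0.00456259.
Posterior precision = 0.00019809 + 0.00456259 = 0.00476068.
Posterior mean = (0.00019809·513.85 + 0.00456259·373.01) / 0.00476068 = 378.870.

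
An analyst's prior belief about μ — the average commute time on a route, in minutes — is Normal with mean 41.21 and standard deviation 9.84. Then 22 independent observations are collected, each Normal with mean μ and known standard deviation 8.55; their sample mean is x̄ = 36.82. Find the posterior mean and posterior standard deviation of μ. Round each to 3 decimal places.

With known σ, the Normal prior is conjugate. Weight on the data is w = (n/σ²)/(n/σ² + 1/τ₀²) = 0.300947/(0.300947+0.0103278) = 0.96682.
Posterior mean = w·x̄ + (1−w)·μ₀ = 0.96682·36.82 + 0.033179·41.21 = 36.966. Posterior variance = 1/(0.300947+0.0103278) = 3.21259, so SD = 1.792.

Posterior mean ≈ 36.966; posterior SD ≈ 1.792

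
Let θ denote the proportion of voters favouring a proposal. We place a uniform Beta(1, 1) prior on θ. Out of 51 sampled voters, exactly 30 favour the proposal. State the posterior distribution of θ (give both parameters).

Observing 30 successes and 21 failures updates Beta(1, 1) by adding the success and failure counts to the two shape parameters: α = 1+30 = 31, β = 1+21 = 22.

Posterior: Beta(31, 22)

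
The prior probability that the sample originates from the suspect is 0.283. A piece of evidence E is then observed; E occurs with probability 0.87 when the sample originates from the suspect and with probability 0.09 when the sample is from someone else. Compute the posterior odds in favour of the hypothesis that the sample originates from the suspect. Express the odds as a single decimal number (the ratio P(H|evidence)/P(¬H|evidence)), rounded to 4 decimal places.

Prior odds = 0.283/(1−0.283) = 0.39470. In log-odds, ln(0.39470) = -0.92963.
Add log likelihood ratio: ln(9.6667) = 2.2687.
Posterior log-odds = 1.3391, so posterior odds = exp(1.3391) = 3.8154.

Posterior odds ≈ 3.8154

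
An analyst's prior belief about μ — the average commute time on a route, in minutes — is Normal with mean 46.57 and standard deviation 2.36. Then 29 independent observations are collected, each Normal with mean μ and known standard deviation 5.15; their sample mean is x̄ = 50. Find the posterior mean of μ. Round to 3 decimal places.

Prior precision 1/τ₀² = 1/2.36² = 0.179546; data precision n/σ² = 29/5.15² = 1.09341.
Posterior precision = 0.179546 + 1.09341 = 1.27296.
Posterior mean = (0.179546·46.57 + 1.09341·50) / 1.27296 = 49.516.

Posterior mean ≈ 49.516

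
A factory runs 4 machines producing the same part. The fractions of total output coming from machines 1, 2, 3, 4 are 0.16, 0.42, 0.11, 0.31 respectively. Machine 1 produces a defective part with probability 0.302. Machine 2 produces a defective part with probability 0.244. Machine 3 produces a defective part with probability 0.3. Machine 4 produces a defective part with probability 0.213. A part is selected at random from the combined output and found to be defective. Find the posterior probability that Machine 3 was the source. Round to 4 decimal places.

Posterior probability ≈ 0.1321

Tabulate prior·likelihood by source: [1] prior 0.16, lik 0.302, product 0.04832; [2] prior 0.42, lik 0.244, product 0.1025; [3] prior 0.11, lik 0.3, product 0.03300; [4] prior 0.31, lik 0.213, product 0.06603.
Normalizing constant = 0.24983; the posterior for Machine 3 is its product over the sum, 0.03300/0.24983 = 0.1321.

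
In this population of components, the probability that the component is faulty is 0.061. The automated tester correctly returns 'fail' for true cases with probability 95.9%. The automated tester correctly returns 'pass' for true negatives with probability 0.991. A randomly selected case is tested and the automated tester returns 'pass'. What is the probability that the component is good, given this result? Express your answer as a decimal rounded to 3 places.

Let H be the event that the component is faulty. P(H) = 0.061, so P(¬H) = 0.939. With E the 'pass' result, P(E|H) = 0.041 and P(E|¬H) = 0.991.
P(E) = 0.041·0.061 + 0.991·0.939 = 0.0025010 + 0.93055 = 0.93305.
By Bayes' theorem, P(H|E) = 0.0025010 / 0.93305 = 0.003. Hence P(¬H|E) = 1 − 0.003 = 0.997.

P(¬H | E) ≈ 0.997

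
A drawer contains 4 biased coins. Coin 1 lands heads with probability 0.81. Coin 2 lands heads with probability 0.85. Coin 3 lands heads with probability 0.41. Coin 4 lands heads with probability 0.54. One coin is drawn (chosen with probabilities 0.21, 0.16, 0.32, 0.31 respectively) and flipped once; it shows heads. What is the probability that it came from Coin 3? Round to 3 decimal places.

Tabulate prior·likelihood by source: [1] prior 0.21, lik 0.81, product 0.1701; [2] prior 0.16, lik 0.85, product 0.1360; [3] prior 0.32, lik 0.41, product 0.1312; [4] prior 0.31, lik 0.54, product 0.1674.
Normalizing constant = 0.60470; the posterior for Coin 3 is its product over the sum, 0.1312/0.60470 = 0.217.

Posterior probability ≈ 0.217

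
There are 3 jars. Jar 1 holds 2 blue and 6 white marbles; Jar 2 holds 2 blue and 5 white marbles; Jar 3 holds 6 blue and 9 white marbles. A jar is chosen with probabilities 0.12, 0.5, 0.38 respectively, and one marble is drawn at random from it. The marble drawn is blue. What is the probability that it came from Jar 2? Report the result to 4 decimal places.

P(blue|Jar 1) = 0.25; P(blue|Jar 2) = 0.2857; P(blue|Jar 3) = 0.4.
Prior × likelihood for each source: 0.12·0.25=0.03000, 0.5·0.2857=0.1429, 0.38·0.4=0.1520. Summing gives P(blue) = 0.32486.
P(Jar 2 | blue) = 0.1429 / 0.32486 = 0.4398.

Posterior probability ≈ 0.4398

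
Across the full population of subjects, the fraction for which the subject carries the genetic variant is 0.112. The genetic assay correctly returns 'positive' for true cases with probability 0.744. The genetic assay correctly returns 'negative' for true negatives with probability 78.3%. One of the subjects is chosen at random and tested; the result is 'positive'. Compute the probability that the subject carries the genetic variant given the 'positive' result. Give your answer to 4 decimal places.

P(H | E) ≈ 0.3019

Let H be the event that the subject carries the genetic variant. P(H) = 0.112, so P(¬H) = 0.888. With E the 'positive' result, P(E|H) = 0.744 and P(E|¬H) = 0.217.
P(E) = 0.744·0.112 + 0.217·0.888 = 0.083328 + 0.19270 = 0.27602.
By Bayes' theorem, P(H|E) = 0.083328 / 0.27602 = 0.3019.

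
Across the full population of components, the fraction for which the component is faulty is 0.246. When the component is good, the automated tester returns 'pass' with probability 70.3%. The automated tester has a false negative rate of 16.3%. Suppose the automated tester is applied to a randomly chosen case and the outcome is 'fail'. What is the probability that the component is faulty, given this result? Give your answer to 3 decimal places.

P(H | E) ≈ 0.479

Write H for 'the component is faulty'. Prior odds H:¬H = 0.246/0.754 = 0.32626. For the 'fail' outcome, the likelihood ratio is 0.837/0.297 = 2.8182.
Posterior odds = 0.32626 × 2.8182 = 0.91946, so P(H|E) = 0.91946/(1+0.91946) = 0.479.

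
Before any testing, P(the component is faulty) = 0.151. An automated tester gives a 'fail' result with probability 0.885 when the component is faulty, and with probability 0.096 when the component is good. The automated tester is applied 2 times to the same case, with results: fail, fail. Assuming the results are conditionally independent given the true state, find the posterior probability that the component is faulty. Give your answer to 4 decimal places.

With H the event that the component is faulty, the joint likelihood of the observed sequence is P(data|H) = 0.885·0.885 = 0.78323 and P(data|¬H) = 0.096·0.096 = 0.0092160.
Bayes: P(H|data) = 0.151·0.78323 / (0.151·0.78323 + 0.849·0.0092160) = 0.11827/0.12609 = 0.9379.

Posterior P(H) ≈ 0.9379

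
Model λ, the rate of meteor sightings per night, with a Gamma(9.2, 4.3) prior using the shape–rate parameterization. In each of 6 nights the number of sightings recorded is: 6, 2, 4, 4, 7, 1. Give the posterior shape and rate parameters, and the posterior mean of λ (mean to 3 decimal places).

The Poisson likelihood adds the total count to the shape and the number of exposure periods to the rate. Here ∑xᵢ = 24 and n = 6, so shape 9.2→33.2 and rate 4.3→10.3.
E[λ | data] = 33.2/10.3 = 3.223.

Posterior: Gamma(shape=33.2, rate=10.3); mean ≈ 3.223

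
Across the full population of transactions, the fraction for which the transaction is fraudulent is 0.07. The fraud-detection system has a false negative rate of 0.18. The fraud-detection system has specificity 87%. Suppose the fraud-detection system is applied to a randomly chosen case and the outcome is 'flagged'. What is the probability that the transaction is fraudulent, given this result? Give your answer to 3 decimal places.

P(H | E) ≈ 0.322

Let H be the event that the transaction is fraudulent. P(H) = 0.07, so P(¬H) = 0.93. With E the 'flagged' result, P(E|H) = 0.82 and P(E|¬H) = 0.13.
P(E) = 0.82·0.07 + 0.13·0.93 = 0.057400 + 0.12090 = 0.17830.
By Bayes' theorem, P(H|E) = 0.057400 / 0.17830 = 0.322.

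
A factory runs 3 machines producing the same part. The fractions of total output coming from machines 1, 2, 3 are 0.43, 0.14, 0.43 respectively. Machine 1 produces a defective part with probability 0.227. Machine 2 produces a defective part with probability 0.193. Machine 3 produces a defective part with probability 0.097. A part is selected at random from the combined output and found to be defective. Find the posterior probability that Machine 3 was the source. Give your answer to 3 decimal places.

P(defective|M1) = 0.227; P(defective|M2) = 0.193; P(defective|M3) = 0.097.
Prior × likelihood for each source: 0.43·0.227=0.09761, 0.14·0.193=0.02702, 0.43·0.097=0.04171. Summing gives P(defective) = 0.16634.
P(Machine 3 | defective) = 0.04171 / 0.16634 = 0.251.

Posterior probability ≈ 0.251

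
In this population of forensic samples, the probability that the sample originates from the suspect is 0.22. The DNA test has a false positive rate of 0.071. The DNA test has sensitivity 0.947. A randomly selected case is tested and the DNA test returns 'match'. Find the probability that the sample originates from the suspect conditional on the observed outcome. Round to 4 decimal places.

P(H | E) ≈ 0.7900

Write H for 'the sample originates from the suspect'. Prior odds H:¬H = 0.22/0.78 = 0.28205. For the 'match' outcome, the likelihood ratio is 0.947/0.071 = 13.338.
Posterior odds = 0.28205 × 13.338 = 3.7620, so P(H|E) = 3.7620/(1+3.7620) = 0.7900.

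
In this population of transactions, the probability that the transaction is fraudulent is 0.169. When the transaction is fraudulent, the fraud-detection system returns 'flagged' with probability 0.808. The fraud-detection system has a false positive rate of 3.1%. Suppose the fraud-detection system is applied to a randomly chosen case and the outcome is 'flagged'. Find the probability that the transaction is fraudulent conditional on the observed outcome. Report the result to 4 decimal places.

P(H | E) ≈ 0.8413

Let H be the event that the transaction is fraudulent. P(H) = 0.169, so P(¬H) = 0.831. With E the 'flagged' result, P(E|H) = 0.808 and P(E|¬H) = 0.031.
P(E) = 0.808·0.169 + 0.031·0.831 = 0.13655 + 0.025761 = 0.16231.
By Bayes' theorem, P(H|E) = 0.13655 / 0.16231 = 0.8413.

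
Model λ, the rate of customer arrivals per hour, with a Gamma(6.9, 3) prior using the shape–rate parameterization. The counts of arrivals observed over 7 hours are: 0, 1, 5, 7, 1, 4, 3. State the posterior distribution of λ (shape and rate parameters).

Posterior: Gamma(shape=27.9, rate=10)

Total count ∑xᵢ = 21 over n = 7 hours.
Gamma is conjugate to the Poisson likelihood: posterior is Gamma(shape = 6.9+21 = 27.9, rate = 3+7 = 10).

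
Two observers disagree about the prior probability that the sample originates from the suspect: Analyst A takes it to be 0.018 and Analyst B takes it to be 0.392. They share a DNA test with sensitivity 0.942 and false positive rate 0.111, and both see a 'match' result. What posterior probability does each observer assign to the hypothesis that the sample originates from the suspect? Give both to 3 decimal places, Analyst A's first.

Analyst A: 0.135; Analyst B: 0.845

The likelihood ratio for a 'match' result is 0.942/0.111 = 8.4865.
Analyst A: prior odds 0.018/0.982 = 0.018330; posterior odds 0.15556; posterior probability 0.135.
Analyst B: prior odds 0.392/0.608 = 0.64474; posterior odds 5.4716; posterior probability 0.845.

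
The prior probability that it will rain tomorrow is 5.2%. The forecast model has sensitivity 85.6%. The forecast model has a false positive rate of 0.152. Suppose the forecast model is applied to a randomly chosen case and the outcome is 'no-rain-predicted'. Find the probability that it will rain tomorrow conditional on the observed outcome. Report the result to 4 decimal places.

Let H be the event that it will rain tomorrow. P(H) = 0.052, so P(¬H) = 0.948. With E the 'no-rain-predicted' result, P(E|H) = 0.144 and P(E|¬H) = 0.848.
P(E) = 0.144·0.052 + 0.848·0.948 = 0.0074880 + 0.80390 = 0.81139.
By Bayes' theorem, P(H|E) = 0.0074880 / 0.81139 = 0.0092.

P(H | E) ≈ 0.0092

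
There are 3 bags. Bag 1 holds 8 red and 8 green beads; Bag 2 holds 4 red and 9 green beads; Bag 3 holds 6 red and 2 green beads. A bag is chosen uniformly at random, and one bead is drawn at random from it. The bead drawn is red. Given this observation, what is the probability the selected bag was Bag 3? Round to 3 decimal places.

Posterior probability ≈ 0.481

P(red|Bag 1) = 0.5; P(red|Bag 2) = 0.3077; P(red|Bag 3) = 0.75.
Prior × likelihood for each source: 0.333333·0.5=0.1667, 0.333333·0.3077=0.1026, 0.333333·0.75=0.2500. Summing gives P(red) = 0.51923.
P(Bag 3 | red) = 0.2500 / 0.51923 = 0.481.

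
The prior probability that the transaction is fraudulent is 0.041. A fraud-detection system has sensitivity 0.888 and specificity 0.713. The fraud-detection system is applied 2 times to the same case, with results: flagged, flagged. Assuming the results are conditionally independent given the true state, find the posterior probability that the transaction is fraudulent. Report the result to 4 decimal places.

Posterior P(H) ≈ 0.2904

Let H be the event that the transaction is fraudulent; start with P(H) = 0.041. P('flagged'|H) = 0.888, P('flagged'|¬H) = 0.287.
Update on result 1 ('flagged'): P(H) ← 0.888·0.0410 / (0.888·0.0410 + 0.287·0.9590) = 0.036408/0.31164 = 0.1168.
Update on result 2 ('flagged'): P(H) ← 0.888·0.1168 / (0.888·0.1168 + 0.287·0.8832) = 0.10374/0.35721 = 0.2904.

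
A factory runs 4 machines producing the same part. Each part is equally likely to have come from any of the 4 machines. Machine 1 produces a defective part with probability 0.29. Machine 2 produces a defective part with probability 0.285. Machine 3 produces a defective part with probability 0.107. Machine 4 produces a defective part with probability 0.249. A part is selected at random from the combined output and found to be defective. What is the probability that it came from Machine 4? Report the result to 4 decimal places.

Posterior probability ≈ 0.2675

Tabulate prior·likelihood by source: [1] prior 0.25, lik 0.29, product 0.07250; [2] prior 0.25, lik 0.285, product 0.07125; [3] prior 0.25, lik 0.107, product 0.02675; [4] prior 0.25, lik 0.249, product 0.06225.
Normalizing constant = 0.23275; the posterior for Machine 4 is its product over the sum, 0.06225/0.23275 = 0.2675.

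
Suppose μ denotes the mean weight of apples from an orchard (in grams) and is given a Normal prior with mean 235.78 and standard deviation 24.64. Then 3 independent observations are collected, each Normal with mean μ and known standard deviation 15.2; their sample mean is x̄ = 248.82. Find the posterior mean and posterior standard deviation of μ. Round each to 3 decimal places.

Prior precision 1/τ₀² = 1/24.64² = 0.00164709; data precision n/σ² = 3/15.2² = 0.0129848.
Posterior precision = 0.00164709 + 0.0129848 = 0.0146319, giving posterior SD = 1/√0.0146319 = 8.267.
Posterior mean = (0.00164709·235.78 + 0.0129848·248.82) / 0.0146319 = 247.352.

Posterior mean ≈ 247.352; posterior SD ≈ 8.267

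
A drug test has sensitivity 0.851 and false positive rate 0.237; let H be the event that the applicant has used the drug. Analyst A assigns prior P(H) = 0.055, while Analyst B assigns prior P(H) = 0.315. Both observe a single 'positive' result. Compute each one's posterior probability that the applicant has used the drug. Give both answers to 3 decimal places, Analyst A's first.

P('+'|H) = 0.851, P('+'|¬H) = 0.237.
Analyst A: numerator 0.851·0.055 = 0.046805; evidence = 0.046805+0.237·0.945 = 0.27077; posterior = 0.173.
Analyst B: numerator 0.851·0.315 = 0.26806; evidence = 0.26806+0.237·0.685 = 0.43041; posterior = 0.623.

Analyst A: 0.173; Analyst B: 0.623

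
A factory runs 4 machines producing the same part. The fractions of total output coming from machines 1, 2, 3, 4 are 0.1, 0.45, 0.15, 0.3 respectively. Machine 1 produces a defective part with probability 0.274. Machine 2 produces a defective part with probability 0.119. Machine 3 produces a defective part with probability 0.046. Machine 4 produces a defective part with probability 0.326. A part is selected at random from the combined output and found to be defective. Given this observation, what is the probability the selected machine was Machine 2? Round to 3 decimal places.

P(defective|M1) = 0.274; P(defective|M2) = 0.119; P(defective|M3) = 0.046; P(defective|M4) = 0.326.
Prior × likelihood for each source: 0.1·0.274=0.02740, 0.45·0.119=0.05355, 0.15·0.046=0.006900, 0.3·0.326=0.09780. Summing gives P(defective) = 0.18565.
P(Machine 2 | defective) = 0.05355 / 0.18565 = 0.288.

Posterior probability ≈ 0.288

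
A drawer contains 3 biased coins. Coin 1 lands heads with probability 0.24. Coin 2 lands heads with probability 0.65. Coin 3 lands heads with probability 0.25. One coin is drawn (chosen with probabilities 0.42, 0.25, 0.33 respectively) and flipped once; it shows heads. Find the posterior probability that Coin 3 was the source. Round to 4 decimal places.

P(heads|C1) = 0.24; P(heads|C2) = 0.65; P(heads|C3) = 0.25.
Prior × likelihood for each source: 0.42·0.24=0.1008, 0.25·0.65=0.1625, 0.33·0.25=0.08250. Summing gives P(heads) = 0.34580.
P(Coin 3 | heads) = 0.08250 / 0.34580 = 0.2386.

Posterior probability ≈ 0.2386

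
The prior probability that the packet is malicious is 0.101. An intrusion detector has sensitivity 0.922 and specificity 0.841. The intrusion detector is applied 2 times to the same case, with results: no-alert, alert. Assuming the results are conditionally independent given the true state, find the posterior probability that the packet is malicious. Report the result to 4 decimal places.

Posterior P(H) ≈ 0.0570

Let H be the event that the packet is malicious; start with P(H) = 0.101. P('alert'|H) = 0.922, P('alert'|¬H) = 0.159.
Update on result 1 ('no-alert'): P(H) ← 0.078·0.1010 / (0.078·0.1010 + 0.841·0.8990) = 0.0078780/0.76394 = 0.0103.
Update on result 2 ('alert'): P(H) ← 0.922·0.0103 / (0.922·0.0103 + 0.159·0.9897) = 0.0095080/0.16687 = 0.0570.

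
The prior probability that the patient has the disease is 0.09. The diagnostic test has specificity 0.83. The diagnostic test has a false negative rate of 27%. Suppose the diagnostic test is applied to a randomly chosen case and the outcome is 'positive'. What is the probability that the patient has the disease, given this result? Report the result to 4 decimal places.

Let H be the event that the patient has the disease. P(H) = 0.09, so P(¬H) = 0.91. With E the 'positive' result, P(E|H) = 0.73 and P(E|¬H) = 0.17.
P(E) = 0.73·0.09 + 0.17·0.91 = 0.065700 + 0.15470 = 0.22040.
By Bayes' theorem, P(H|E) = 0.065700 / 0.22040 = 0.2981.

P(H | E) ≈ 0.2981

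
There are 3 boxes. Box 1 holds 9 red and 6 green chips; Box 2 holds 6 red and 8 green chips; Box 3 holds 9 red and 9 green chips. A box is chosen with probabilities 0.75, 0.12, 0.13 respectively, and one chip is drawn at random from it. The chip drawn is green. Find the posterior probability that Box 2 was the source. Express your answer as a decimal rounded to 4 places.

P(green|Box 1) = 0.4; P(green|Box 2) = 0.5714; P(green|Box 3) = 0.5.
Prior × likelihood for each source: 0.75·0.4=0.3000, 0.12·0.5714=0.06857, 0.13·0.5=0.06500. Summing gives P(green) = 0.43357.
P(Box 2 | green) = 0.06857 / 0.43357 = 0.1582.

Posterior probability ≈ 0.1582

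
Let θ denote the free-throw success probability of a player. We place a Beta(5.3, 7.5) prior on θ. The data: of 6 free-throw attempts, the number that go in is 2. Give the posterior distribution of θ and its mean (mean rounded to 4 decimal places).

The binomial likelihood is conjugate to the Beta prior: with 2 successes and 4 failures, the posterior is Beta(5.3+2, 7.5+4) = Beta(7.3, 11.5).
Posterior mean = α/(α+β) = 7.3/18.8 = 0.3883.

Posterior: Beta(7.3, 11.5); mean ≈ 0.3883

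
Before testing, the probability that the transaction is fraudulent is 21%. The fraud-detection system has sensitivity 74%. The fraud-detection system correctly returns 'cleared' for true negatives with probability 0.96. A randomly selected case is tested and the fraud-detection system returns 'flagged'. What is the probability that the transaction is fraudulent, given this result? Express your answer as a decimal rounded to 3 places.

Write H for 'the transaction is fraudulent'. Prior odds H:¬H = 0.21/0.79 = 0.26582. For the 'flagged' outcome, the likelihood ratio is 0.74/0.04 = 18.500.
Posterior odds = 0.26582 × 18.500 = 4.9177, so P(H|E) = 4.9177/(1+4.9177) = 0.831.

P(H | E) ≈ 0.831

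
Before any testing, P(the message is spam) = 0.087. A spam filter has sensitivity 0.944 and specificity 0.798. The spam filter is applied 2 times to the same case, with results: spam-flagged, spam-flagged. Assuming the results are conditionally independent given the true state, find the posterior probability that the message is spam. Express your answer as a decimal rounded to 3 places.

Posterior P(H) ≈ 0.675

With H the event that the message is spam, the joint likelihood of the observed sequence is P(data|H) = 0.944·0.944 = 0.89114 and P(data|¬H) = 0.202·0.202 = 0.040804.
Bayes: P(H|data) = 0.087·0.89114 / (0.087·0.89114 + 0.913·0.040804) = 0.077529/0.11478 = 0.6754.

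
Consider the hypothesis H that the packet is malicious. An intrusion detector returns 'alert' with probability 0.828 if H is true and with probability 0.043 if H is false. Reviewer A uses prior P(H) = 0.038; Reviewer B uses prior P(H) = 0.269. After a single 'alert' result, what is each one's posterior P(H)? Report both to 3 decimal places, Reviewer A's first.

Reviewer A: 0.432; Reviewer B: 0.876

P('+'|H) = 0.828, P('+'|¬H) = 0.043.
Reviewer A: numerator 0.828·0.038 = 0.031464; evidence = 0.031464+0.043·0.962 = 0.072830; posterior = 0.432.
Reviewer B: numerator 0.828·0.269 = 0.22273; evidence = 0.22273+0.043·0.731 = 0.25417; posterior = 0.876.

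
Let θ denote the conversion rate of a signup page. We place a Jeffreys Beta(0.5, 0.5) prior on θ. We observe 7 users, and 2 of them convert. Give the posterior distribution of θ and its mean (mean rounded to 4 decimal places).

Posterior: Beta(2.5, 5.5); mean ≈ 0.3125

Observing 2 successes and 5 failures updates Beta(0.5, 0.5) by adding the success and failure counts to the two shape parameters: α = 0.5+2 = 2.5, β = 0.5+5 = 5.5.
E[θ | data] = 2.5/(2.5+5.5) = 0.3125.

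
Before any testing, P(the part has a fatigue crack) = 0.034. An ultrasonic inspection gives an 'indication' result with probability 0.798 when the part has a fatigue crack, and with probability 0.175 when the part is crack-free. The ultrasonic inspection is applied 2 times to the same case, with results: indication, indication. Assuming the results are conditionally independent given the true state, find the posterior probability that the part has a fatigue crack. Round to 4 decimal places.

Posterior P(H) ≈ 0.4226

With H the event that the part has a fatigue crack, the joint likelihood of the observed sequence is P(data|H) = 0.798·0.798 = 0.63680 and P(data|¬H) = 0.175·0.175 = 0.030625.
Bayes: P(H|data) = 0.034·0.63680 / (0.034·0.63680 + 0.966·0.030625) = 0.021651/0.051235 = 0.4226.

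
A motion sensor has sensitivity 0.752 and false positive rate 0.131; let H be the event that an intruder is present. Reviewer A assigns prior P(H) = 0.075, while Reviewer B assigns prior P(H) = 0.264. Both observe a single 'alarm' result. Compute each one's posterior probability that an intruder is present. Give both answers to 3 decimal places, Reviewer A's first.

Reviewer A: 0.318; Reviewer B: 0.673

P('+'|H) = 0.752, P('+'|¬H) = 0.131.
Reviewer A: numerator 0.752·0.075 = 0.056400; evidence = 0.056400+0.131·0.925 = 0.17758; posterior = 0.318.
Reviewer B: numerator 0.752·0.264 = 0.19853; evidence = 0.19853+0.131·0.736 = 0.29494; posterior = 0.673.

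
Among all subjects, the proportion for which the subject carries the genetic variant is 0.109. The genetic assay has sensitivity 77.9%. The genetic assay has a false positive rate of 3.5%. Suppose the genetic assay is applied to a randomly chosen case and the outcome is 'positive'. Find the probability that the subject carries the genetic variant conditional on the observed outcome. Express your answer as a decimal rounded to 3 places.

P(H | E) ≈ 0.731

Write H for 'the subject carries the genetic variant'. Prior odds H:¬H = 0.109/0.891 = 0.12233. For the 'positive' outcome, the likelihood ratio is 0.779/0.035 = 22.257.
Posterior odds = 0.12233 × 22.257 = 2.7228, so P(H|E) = 2.7228/(1+2.7228) = 0.731.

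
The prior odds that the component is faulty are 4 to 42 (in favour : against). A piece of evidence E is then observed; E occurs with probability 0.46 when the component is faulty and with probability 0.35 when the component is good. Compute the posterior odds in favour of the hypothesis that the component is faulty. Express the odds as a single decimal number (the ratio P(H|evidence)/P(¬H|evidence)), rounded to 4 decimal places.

Posterior odds ≈ 0.1252

Prior odds = 4/42 = 0.095238.
Likelihood ratio for E = 0.46/0.35 = 1.3143.
Posterior odds = prior odds × LR = 0.12517.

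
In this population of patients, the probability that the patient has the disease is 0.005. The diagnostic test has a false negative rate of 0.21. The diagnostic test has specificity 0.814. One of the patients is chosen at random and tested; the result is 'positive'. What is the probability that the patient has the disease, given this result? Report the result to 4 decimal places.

P(H | E) ≈ 0.0209

Let H be the event that the patient has the disease. P(H) = 0.005, so P(¬H) = 0.995. With E the 'positive' result, P(E|H) = 0.79 and P(E|¬H) = 0.186.
P(E) = 0.79·0.005 + 0.186·0.995 = 0.0039500 + 0.18507 = 0.18902.
By Bayes' theorem, P(H|E) = 0.0039500 / 0.18902 = 0.0209.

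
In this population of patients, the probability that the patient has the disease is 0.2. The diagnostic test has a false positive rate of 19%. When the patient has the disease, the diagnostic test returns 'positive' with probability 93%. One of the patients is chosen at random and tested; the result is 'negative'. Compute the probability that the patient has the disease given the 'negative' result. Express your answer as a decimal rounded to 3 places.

Let H be the event that the patient has the disease. P(H) = 0.2, so P(¬H) = 0.8. With E the 'negative' result, P(E|H) = 0.07 and P(E|¬H) = 0.81.
P(E) = 0.07·0.2 + 0.81·0.8 = 0.014000 + 0.64800 = 0.66200.
By Bayes' theorem, P(H|E) = 0.014000 / 0.66200 = 0.021.

P(H | E) ≈ 0.021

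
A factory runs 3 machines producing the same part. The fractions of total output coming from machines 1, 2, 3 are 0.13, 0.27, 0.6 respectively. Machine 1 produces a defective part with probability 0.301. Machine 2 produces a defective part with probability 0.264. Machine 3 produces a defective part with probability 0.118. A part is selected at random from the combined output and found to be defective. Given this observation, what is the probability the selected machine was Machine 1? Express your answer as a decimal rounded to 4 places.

Posterior probability ≈ 0.2159

P(defective|M1) = 0.301; P(defective|M2) = 0.264; P(defective|M3) = 0.118.
Prior × likelihood for each source: 0.13·0.301=0.03913, 0.27·0.264=0.07128, 0.6·0.118=0.07080. Summing gives P(defective) = 0.18121.
P(Machine 1 | defective) = 0.03913 / 0.18121 = 0.2159.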